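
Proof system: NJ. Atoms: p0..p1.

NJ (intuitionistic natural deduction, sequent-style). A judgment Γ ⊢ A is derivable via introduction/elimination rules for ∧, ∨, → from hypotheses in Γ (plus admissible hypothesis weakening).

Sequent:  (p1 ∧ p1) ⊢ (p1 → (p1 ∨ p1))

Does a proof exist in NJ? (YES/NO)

Derivation (root first):
[→I] (p1 ∧ p1) ⊢ (p1 → (p1 ∨ p1))
  [Wk] p1, (p1 ∧ p1) ⊢ (p1 ∨ p1)
    [∨I₂] p1 ⊢ (p1 ∨ p1)
      [Ax] p1 ⊢ p1

Result: YES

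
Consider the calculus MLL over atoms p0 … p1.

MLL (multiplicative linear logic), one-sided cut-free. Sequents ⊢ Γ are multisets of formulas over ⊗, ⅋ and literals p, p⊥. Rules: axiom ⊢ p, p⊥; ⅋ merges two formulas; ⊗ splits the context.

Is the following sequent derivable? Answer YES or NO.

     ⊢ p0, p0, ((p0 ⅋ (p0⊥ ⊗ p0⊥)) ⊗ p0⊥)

Proof tree:
[⊗]  ⊢ p0, p0, ((p0 ⅋ (p0⊥ ⊗ p0⊥)) ⊗ p0⊥)
  [⅋]  ⊢ p0, (p0 ⅋ (p0⊥ ⊗ p0⊥))
    [⊗]  ⊢ p0, p0, (p0⊥ ⊗ p0⊥)
      [Ax]  ⊢ p0, p0⊥
      [Ax]  ⊢ p0, p0⊥
  [Ax]  ⊢ p0, p0⊥

Result: YES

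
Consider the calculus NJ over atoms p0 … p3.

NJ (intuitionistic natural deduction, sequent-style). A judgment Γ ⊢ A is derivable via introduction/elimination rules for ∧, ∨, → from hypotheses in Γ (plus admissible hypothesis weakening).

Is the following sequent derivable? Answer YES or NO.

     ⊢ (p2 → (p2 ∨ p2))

Derivation (root first):
[→I]  ⊢ (p2 → (p2 ∨ p2))
  [∨I₂] p2 ⊢ (p2 ∨ p2)
    [Ax] p2 ⊢ p2

Result: YES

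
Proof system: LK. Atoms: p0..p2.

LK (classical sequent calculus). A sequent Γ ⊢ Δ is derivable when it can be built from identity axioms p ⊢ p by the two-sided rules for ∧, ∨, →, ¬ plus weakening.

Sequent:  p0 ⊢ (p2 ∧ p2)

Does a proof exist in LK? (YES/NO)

Truth-table refutation:
  v=000: Γ:[p0=F] Δ:[(p2 ∧ p2)=F] refutes=False
  v=001: Γ:[p0=F] Δ:[(p2 ∧ p2)=T] refutes=False
  v=010: Γ:[p0=F] Δ:[(p2 ∧ p2)=F] refutes=False
  v=011: Γ:[p0=F] Δ:[(p2 ∧ p2)=T] refutes=False
  v=100: Γ:[p0=T] Δ:[(p2 ∧ p2)=F] refutes=True  ← countermodel

Result: NO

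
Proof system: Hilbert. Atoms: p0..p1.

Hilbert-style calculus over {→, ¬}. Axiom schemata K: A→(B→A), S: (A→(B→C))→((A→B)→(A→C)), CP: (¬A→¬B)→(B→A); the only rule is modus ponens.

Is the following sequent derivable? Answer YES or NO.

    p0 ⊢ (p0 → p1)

Enumerate valuations to refute Γ ⊢ Δ:
  v=00: Γ:[p0=F] Δ:[(p0 → p1)=T] refutes=False
  v=01: Γ:[p0=F] Δ:[(p0 → p1)=T] refutes=False
  v=10: Γ:[p0=T] Δ:[(p0 → p1)=F] refutes=True  ← countermodel

Result: NO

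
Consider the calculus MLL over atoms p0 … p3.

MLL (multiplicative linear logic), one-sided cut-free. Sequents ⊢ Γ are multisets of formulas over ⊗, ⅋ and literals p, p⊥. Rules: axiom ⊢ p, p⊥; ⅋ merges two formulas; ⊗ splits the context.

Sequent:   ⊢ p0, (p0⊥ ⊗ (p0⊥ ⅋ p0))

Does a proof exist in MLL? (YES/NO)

Derivation (root first):
[⊗]  ⊢ p0, (p0⊥ ⊗ (p0⊥ ⅋ p0))
  [Ax]  ⊢ p0, p0⊥
  [⅋]  ⊢ (p0⊥ ⅋ p0)
    [Ax]  ⊢ p0, p0⊥

Result: YES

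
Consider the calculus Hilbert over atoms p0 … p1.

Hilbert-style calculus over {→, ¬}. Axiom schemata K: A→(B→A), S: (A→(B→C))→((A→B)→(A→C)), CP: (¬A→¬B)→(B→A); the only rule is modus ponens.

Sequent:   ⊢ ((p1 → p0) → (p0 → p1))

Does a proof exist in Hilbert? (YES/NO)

Search for a countermodel by truth-table:
  v=00: Γ:[] Δ:[((p1 → p0) → (p0 → p1))=T] refutes=False
  v=01: Γ:[] Δ:[((p1 → p0) → (p0 → p1))=T] refutes=False
  v=10: Γ:[] Δ:[((p1 → p0) → (p0 → p1))=F] refutes=True  ← countermodel

Result: NO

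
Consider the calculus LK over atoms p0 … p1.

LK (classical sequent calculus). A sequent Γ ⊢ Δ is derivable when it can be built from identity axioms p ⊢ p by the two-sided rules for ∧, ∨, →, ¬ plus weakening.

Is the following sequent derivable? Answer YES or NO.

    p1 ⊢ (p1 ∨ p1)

Derivation trace:
[∨R] p1 ⊢ (p1 ∨ p1)
  [WR] p1 ⊢ p1, p1
    [Ax] p1 ⊢ p1

Result: YES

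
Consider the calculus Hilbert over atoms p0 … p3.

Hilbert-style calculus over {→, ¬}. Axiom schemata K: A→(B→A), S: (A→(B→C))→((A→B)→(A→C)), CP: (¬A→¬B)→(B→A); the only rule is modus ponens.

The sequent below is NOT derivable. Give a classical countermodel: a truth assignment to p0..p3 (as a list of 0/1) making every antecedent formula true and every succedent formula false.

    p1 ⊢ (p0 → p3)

Enumerate valuations to refute Γ ⊢ Δ:
  v=0000: Γ:[p1=F] Δ:[(p0 → p3)=T] refutes=False
  v=0001: Γ:[p1=F] Δ:[(p0 → p3)=T] refutes=False
  v=0010: Γ:[p1=F] Δ:[(p0 → p3)=T] refutes=False
  v=0011: Γ:[p1=F] Δ:[(p0 → p3)=T] refutes=False
  v=0100: Γ:[p1=T] Δ:[(p0 → p3)=T] refutes=False
  v=0101: Γ:[p1=T] Δ:[(p0 → p3)=T] refutes=False
  v=0110: Γ:[p1=T] Δ:[(p0 → p3)=T] refutes=False
  v=0111: Γ:[p1=T] Δ:[(p0 → p3)=T] refutes=False
  v=1000: Γ:[p1=F] Δ:[(p0 → p3)=F] refutes=False
  v=1001: Γ:[p1=F] Δ:[(p0 → p3)=T] refutes=False
  v=1010: Γ:[p1=F] Δ:[(p0 → p3)=F] refutes=False
  v=1011: Γ:[p1=F] Δ:[(p0 → p3)=T] refutes=False
  v=1100: Γ:[p1=T] Δ:[(p0 → p3)=F] refutes=True  ← countermodel

Result: [1, 1, 0, 0]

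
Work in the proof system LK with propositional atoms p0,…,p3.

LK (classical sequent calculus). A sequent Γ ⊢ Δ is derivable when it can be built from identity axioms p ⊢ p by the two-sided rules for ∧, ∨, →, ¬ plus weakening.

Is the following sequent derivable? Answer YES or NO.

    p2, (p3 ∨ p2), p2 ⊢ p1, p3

Enumerate valuations to refute Γ ⊢ Δ:
  v=0000: Γ:[p2=F, (p3 ∨ p2)=F, p2=F] Δ:[p1=F, p3=F] refutes=False
  v=0001: Γ:[p2=F, (p3 ∨ p2)=T, p2=F] Δ:[p1=F, p3=T] refutes=False
  v=0010: Γ:[p2=T, (p3 ∨ p2)=T, p2=T] Δ:[p1=F, p3=F] refutes=True  ← countermodel

Result: NO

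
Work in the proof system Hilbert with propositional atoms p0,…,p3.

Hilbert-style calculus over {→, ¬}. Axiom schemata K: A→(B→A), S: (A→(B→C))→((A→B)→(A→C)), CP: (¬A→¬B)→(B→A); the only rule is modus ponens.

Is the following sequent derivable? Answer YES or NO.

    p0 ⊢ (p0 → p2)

Enumerate valuations to refute Γ ⊢ Δ:
  v=0000: Γ:[p0=F] Δ:[(p0 → p2)=T] refutes=False
  v=0001: Γ:[p0=F] Δ:[(p0 → p2)=T] refutes=False
  v=0010: Γ:[p0=F] Δ:[(p0 → p2)=T] refutes=False
  v=0011: Γ:[p0=F] Δ:[(p0 → p2)=T] refutes=False
  v=0100: Γ:[p0=F] Δ:[(p0 → p2)=T] refutes=False
  v=0101: Γ:[p0=F] Δ:[(p0 → p2)=T] refutes=False
  v=0110: Γ:[p0=F] Δ:[(p0 → p2)=T] refutes=False
  v=0111: Γ:[p0=F] Δ:[(p0 → p2)=T] refutes=False
  v=1000: Γ:[p0=T] Δ:[(p0 → p2)=F] refutes=True  ← countermodel

Result: NO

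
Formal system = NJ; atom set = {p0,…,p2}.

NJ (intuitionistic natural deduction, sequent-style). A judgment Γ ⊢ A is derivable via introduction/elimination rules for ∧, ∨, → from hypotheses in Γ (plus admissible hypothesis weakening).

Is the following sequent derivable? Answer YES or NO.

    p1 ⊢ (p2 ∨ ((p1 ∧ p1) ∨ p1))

Derivation trace:
[∨I₂] p1 ⊢ (p2 ∨ ((p1 ∧ p1) ∨ p1))
  [∨I₁] p1 ⊢ ((p1 ∧ p1) ∨ p1)
    [∧I] p1 ⊢ (p1 ∧ p1)
      [Ax] p1 ⊢ p1
      [Ax] p1 ⊢ p1

Result: YES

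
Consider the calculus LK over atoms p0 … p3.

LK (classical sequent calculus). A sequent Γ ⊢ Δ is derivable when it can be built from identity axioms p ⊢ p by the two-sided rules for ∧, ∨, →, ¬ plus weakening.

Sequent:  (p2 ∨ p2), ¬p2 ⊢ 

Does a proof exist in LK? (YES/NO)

Proof tree:
[¬L] (p2 ∨ p2), ¬p2 ⊢ 
  [∨L] (p2 ∨ p2) ⊢ p2
    [Ax] p2 ⊢ p2
    [Ax] p2 ⊢ p2

Result: YES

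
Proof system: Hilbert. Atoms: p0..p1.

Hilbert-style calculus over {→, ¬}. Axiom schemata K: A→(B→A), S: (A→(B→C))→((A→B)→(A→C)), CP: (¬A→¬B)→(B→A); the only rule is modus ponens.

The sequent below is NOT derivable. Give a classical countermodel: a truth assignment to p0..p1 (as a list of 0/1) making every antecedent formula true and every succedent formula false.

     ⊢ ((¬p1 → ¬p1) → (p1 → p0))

Truth-table refutation:
  v=00: Γ:[] Δ:[((¬p1 → ¬p1) → (p1 → p0))=T] refutes=False
  v=01: Γ:[] Δ:[((¬p1 → ¬p1) → (p1 → p0))=F] refutes=True  ← countermodel

Result: [0, 1]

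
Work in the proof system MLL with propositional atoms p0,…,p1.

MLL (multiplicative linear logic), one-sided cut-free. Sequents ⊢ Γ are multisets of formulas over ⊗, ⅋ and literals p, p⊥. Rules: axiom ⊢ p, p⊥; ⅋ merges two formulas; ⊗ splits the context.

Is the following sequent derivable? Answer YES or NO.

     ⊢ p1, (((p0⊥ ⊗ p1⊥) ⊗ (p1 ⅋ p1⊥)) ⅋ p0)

Derivation (root first):
[⅋]  ⊢ p1, (((p0⊥ ⊗ p1⊥) ⊗ (p1 ⅋ p1⊥)) ⅋ p0)
  [⊗]  ⊢ p0, p1, ((p0⊥ ⊗ p1⊥) ⊗ (p1 ⅋ p1⊥))
    [⊗]  ⊢ p0, p1, (p0⊥ ⊗ p1⊥)
      [Ax]  ⊢ p0, p0⊥
      [Ax]  ⊢ p1, p1⊥
    [⅋]  ⊢ (p1 ⅋ p1⊥)
      [Ax]  ⊢ p1, p1⊥

Result: YES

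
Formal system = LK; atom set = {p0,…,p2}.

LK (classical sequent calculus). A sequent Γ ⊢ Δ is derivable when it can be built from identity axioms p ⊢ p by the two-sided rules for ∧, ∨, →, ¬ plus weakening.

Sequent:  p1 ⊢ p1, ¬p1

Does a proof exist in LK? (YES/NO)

Derivation (root first):
[WL] p1 ⊢ p1, ¬p1
  [¬R]  ⊢ p1, ¬p1
    [Ax] p1 ⊢ p1

Result: YES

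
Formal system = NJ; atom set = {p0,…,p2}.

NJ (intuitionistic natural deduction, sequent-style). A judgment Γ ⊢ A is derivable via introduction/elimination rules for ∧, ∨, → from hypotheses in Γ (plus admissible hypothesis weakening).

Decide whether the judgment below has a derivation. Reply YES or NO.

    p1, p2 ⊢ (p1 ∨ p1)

Proof tree:
[Wk] p1, p2 ⊢ (p1 ∨ p1)
  [∨I₂] p1 ⊢ (p1 ∨ p1)
    [Ax] p1 ⊢ p1

Result: YES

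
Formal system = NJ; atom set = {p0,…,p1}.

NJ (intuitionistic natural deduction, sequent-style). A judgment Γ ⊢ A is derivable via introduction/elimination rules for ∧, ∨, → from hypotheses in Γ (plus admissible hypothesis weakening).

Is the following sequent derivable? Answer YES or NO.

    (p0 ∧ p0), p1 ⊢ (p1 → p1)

Derivation (root first):
[→I] (p0 ∧ p0), p1 ⊢ (p1 → p1)
  [Wk] p1, (p0 ∧ p0), p1 ⊢ p1
    [Wk] p1, (p0 ∧ p0) ⊢ p1
      [Ax] p1 ⊢ p1

Result: YES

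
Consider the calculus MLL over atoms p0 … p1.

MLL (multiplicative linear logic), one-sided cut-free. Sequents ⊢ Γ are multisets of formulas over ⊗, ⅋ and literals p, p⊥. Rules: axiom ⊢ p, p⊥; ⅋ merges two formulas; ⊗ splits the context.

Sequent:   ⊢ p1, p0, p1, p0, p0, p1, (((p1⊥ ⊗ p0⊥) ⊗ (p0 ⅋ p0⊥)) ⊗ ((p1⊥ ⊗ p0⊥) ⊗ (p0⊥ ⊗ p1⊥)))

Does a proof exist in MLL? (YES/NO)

Derivation trace:
[⊗]  ⊢ p1, p0, p1, p0, p0, p1, (((p1⊥ ⊗ p0⊥) ⊗ (p0 ⅋ p0⊥)) ⊗ ((p1⊥ ⊗ p0⊥) ⊗ (p0⊥ ⊗ p1⊥)))
  [⊗]  ⊢ p1, p0, ((p1⊥ ⊗ p0⊥) ⊗ (p0 ⅋ p0⊥))
    [⊗]  ⊢ p1, p0, (p1⊥ ⊗ p0⊥)
      [Ax]  ⊢ p1, p1⊥
      [Ax]  ⊢ p0, p0⊥
    [⅋]  ⊢ (p0 ⅋ p0⊥)
      [Ax]  ⊢ p0, p0⊥
  [⊗]  ⊢ p1, p0, p0, p1, ((p1⊥ ⊗ p0⊥) ⊗ (p0⊥ ⊗ p1⊥))
    [⊗]  ⊢ p1, p0, (p1⊥ ⊗ p0⊥)
      [Ax]  ⊢ p1, p1⊥
      [Ax]  ⊢ p0, p0⊥
    [⊗]  ⊢ p0, p1, (p0⊥ ⊗ p1⊥)
      [Ax]  ⊢ p0, p0⊥
      [Ax]  ⊢ p1, p1⊥

Result: YES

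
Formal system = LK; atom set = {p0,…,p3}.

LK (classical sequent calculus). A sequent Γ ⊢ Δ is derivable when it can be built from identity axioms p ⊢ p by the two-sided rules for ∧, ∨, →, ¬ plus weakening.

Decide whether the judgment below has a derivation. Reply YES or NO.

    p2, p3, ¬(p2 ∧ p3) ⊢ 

Proof tree:
[¬L] p2, p3, ¬(p2 ∧ p3) ⊢ 
  [∧R] p2, p3 ⊢ (p2 ∧ p3)
    [Ax] p2 ⊢ p2
    [Ax] p3 ⊢ p3

Result: YES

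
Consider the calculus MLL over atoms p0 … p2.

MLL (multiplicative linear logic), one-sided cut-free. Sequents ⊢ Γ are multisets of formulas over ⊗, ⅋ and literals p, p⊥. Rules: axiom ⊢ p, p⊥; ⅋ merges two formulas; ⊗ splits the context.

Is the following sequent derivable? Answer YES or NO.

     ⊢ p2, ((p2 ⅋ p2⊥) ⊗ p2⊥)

Derivation trace:
[⊗]  ⊢ p2, ((p2 ⅋ p2⊥) ⊗ p2⊥)
  [⅋]  ⊢ (p2 ⅋ p2⊥)
    [Ax]  ⊢ p2, p2⊥
  [Ax]  ⊢ p2, p2⊥

Result: YES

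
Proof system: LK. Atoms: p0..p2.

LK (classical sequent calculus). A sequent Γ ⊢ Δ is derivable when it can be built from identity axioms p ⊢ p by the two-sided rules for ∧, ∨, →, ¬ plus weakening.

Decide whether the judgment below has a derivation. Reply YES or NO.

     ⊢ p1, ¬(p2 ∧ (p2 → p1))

Derivation (root first):
[¬R]  ⊢ p1, ¬(p2 ∧ (p2 → p1))
  [∧L] (p2 ∧ (p2 → p1)) ⊢ p1
    [→L] p2, (p2 → p1) ⊢ p1
      [Ax] p2 ⊢ p2
      [Ax] p1 ⊢ p1

Result: YES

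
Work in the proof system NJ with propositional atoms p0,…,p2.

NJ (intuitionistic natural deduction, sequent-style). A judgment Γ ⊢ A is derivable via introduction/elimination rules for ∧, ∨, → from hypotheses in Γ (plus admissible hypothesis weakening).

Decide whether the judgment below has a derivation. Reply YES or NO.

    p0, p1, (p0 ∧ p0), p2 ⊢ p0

Derivation trace:
[Wk] p0, p1, (p0 ∧ p0), p2 ⊢ p0
  [Wk] p0, p1, (p0 ∧ p0) ⊢ p0
    [Wk] p0, p1 ⊢ p0
      [Ax] p0 ⊢ p0

Result: YES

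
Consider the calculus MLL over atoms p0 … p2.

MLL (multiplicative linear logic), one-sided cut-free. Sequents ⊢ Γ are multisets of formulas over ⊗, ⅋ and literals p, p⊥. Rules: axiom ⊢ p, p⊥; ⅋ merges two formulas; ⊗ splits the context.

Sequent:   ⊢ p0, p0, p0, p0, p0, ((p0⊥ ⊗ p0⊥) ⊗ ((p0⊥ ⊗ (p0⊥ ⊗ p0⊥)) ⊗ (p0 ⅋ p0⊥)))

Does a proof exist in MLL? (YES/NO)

Proof tree:
[⊗]  ⊢ p0, p0, p0, p0, p0, ((p0⊥ ⊗ p0⊥) ⊗ ((p0⊥ ⊗ (p0⊥ ⊗ p0⊥)) ⊗ (p0 ⅋ p0⊥)))
  [⊗]  ⊢ p0, p0, (p0⊥ ⊗ p0⊥)
    [Ax]  ⊢ p0, p0⊥
    [Ax]  ⊢ p0, p0⊥
  [⊗]  ⊢ p0, p0, p0, ((p0⊥ ⊗ (p0⊥ ⊗ p0⊥)) ⊗ (p0 ⅋ p0⊥))
    [⊗]  ⊢ p0, p0, p0, (p0⊥ ⊗ (p0⊥ ⊗ p0⊥))
      [Ax]  ⊢ p0, p0⊥
      [⊗]  ⊢ p0, p0, (p0⊥ ⊗ p0⊥)
        [Ax]  ⊢ p0, p0⊥
        [Ax]  ⊢ p0, p0⊥
    [⅋]  ⊢ (p0 ⅋ p0⊥)
      [Ax]  ⊢ p0, p0⊥

Result: YES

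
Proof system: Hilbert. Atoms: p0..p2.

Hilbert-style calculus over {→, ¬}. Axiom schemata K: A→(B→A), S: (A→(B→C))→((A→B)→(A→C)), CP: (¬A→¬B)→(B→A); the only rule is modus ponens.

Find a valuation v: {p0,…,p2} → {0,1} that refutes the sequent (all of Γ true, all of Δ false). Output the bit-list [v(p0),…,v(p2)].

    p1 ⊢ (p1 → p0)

Truth-table refutation:
  v=000: Γ:[p1=F] Δ:[(p1 → p0)=T] refutes=False
  v=001: Γ:[p1=F] Δ:[(p1 → p0)=T] refutes=False
  v=010: Γ:[p1=T] Δ:[(p1 → p0)=F] refutes=True  ← countermodel

Result: [0, 1, 0]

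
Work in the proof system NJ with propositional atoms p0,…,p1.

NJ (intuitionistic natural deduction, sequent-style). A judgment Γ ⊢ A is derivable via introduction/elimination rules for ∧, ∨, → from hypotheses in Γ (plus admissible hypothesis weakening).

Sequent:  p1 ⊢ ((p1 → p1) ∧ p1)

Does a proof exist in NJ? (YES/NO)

Proof tree:
[∧I] p1 ⊢ ((p1 → p1) ∧ p1)
  [→I]  ⊢ (p1 → p1)
    [Ax] p1 ⊢ p1
  [Ax] p1 ⊢ p1

Result: YES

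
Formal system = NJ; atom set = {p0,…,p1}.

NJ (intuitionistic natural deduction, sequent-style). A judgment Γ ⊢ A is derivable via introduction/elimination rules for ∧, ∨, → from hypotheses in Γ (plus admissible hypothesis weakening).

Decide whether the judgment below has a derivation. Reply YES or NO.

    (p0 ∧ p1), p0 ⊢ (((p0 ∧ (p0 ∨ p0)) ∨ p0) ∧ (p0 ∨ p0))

Proof tree:
[∧I] (p0 ∧ p1), p0 ⊢ (((p0 ∧ (p0 ∨ p0)) ∨ p0) ∧ (p0 ∨ p0))
  [∨I₁] p0 ⊢ ((p0 ∧ (p0 ∨ p0)) ∨ p0)
    [∧I] p0 ⊢ (p0 ∧ (p0 ∨ p0))
      [Ax] p0 ⊢ p0
      [∨I₂] p0 ⊢ (p0 ∨ p0)
        [Ax] p0 ⊢ p0
  [Wk] p0, (p0 ∧ p1) ⊢ (p0 ∨ p0)
    [∨I₂] p0 ⊢ (p0 ∨ p0)
      [Ax] p0 ⊢ p0

Result: YES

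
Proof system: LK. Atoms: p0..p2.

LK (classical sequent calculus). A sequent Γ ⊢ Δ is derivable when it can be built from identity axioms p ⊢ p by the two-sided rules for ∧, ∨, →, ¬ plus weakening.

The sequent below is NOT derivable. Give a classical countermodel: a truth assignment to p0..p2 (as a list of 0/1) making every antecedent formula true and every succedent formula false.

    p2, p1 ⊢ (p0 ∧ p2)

Truth-table refutation:
  v=000: Γ:[p2=F, p1=F] Δ:[(p0 ∧ p2)=F] refutes=False
  v=001: Γ:[p2=T, p1=F] Δ:[(p0 ∧ p2)=F] refutes=False
  v=010: Γ:[p2=F, p1=T] Δ:[(p0 ∧ p2)=F] refutes=False
  v=011: Γ:[p2=T, p1=T] Δ:[(p0 ∧ p2)=F] refutes=True  ← countermodel

Result: [0, 1, 1]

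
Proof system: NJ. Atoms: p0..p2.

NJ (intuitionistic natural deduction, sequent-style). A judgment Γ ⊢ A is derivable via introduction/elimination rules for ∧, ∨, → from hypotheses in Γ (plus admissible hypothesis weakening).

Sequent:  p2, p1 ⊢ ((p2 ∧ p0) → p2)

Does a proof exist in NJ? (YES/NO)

Derivation trace:
[→I] p2, p1 ⊢ ((p2 ∧ p0) → p2)
  [Wk] p2, (p2 ∧ p0), p1 ⊢ p2
    [Wk] p2, (p2 ∧ p0) ⊢ p2
      [Ax] p2 ⊢ p2

Result: YES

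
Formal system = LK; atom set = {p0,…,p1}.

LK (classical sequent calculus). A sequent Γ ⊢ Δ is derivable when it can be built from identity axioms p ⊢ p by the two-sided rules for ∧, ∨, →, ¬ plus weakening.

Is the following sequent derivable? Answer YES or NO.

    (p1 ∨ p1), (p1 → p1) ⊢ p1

Derivation (root first):
[→L] (p1 ∨ p1), (p1 → p1) ⊢ p1
  [∨L] (p1 ∨ p1) ⊢ p1
    [Ax] p1 ⊢ p1
    [Ax] p1 ⊢ p1
  [Ax] p1 ⊢ p1

Result: YES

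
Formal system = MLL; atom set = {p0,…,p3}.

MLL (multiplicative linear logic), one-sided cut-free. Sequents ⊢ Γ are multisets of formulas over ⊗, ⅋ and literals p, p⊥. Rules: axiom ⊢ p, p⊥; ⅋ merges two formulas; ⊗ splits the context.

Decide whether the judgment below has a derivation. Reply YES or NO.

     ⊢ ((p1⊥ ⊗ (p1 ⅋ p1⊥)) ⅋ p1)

Derivation (root first):
[⅋]  ⊢ ((p1⊥ ⊗ (p1 ⅋ p1⊥)) ⅋ p1)
  [⊗]  ⊢ p1, (p1⊥ ⊗ (p1 ⅋ p1⊥))
    [Ax]  ⊢ p1, p1⊥
    [⅋]  ⊢ (p1 ⅋ p1⊥)
      [Ax]  ⊢ p1, p1⊥

Result: YES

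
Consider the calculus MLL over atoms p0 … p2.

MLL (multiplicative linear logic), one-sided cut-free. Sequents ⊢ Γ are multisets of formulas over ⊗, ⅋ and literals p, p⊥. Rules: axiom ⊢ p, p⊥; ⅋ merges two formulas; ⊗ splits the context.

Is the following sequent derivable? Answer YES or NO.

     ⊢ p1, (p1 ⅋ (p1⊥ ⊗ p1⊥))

Derivation trace:
[⅋]  ⊢ p1, (p1 ⅋ (p1⊥ ⊗ p1⊥))
  [⊗]  ⊢ p1, p1, (p1⊥ ⊗ p1⊥)
    [Ax]  ⊢ p1, p1⊥
    [Ax]  ⊢ p1, p1⊥

Result: YES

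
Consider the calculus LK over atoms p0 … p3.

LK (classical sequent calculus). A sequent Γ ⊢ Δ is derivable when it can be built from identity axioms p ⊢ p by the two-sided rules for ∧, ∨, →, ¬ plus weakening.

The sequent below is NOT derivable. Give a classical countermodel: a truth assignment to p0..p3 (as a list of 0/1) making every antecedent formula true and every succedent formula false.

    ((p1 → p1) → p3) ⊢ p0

Search for a countermodel by truth-table:
  v=0000: Γ:[((p1 → p1) → p3)=F] Δ:[p0=F] refutes=False
  v=0001: Γ:[((p1 → p1) → p3)=T] Δ:[p0=F] refutes=True  ← countermodel

Result: [0, 0, 0, 1]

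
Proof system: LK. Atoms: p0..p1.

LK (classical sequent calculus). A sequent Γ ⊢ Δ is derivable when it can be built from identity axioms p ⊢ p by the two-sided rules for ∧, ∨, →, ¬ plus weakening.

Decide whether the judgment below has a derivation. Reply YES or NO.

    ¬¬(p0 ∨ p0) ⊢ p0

Derivation (root first):
[¬L] ¬¬(p0 ∨ p0) ⊢ p0
  [¬R]  ⊢ p0, ¬(p0 ∨ p0)
    [∨L] (p0 ∨ p0) ⊢ p0
      [Ax] p0 ⊢ p0
      [Ax] p0 ⊢ p0

Result: YES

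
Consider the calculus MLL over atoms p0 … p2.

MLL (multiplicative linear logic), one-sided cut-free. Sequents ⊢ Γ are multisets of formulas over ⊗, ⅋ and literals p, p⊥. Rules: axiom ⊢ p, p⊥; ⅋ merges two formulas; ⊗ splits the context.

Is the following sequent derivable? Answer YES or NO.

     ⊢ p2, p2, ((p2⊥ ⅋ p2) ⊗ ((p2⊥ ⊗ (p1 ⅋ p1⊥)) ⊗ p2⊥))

Derivation trace:
[⊗]  ⊢ p2, p2, ((p2⊥ ⅋ p2) ⊗ ((p2⊥ ⊗ (p1 ⅋ p1⊥)) ⊗ p2⊥))
  [⅋]  ⊢ (p2⊥ ⅋ p2)
    [Ax]  ⊢ p2, p2⊥
  [⊗]  ⊢ p2, p2, ((p2⊥ ⊗ (p1 ⅋ p1⊥)) ⊗ p2⊥)
    [⊗]  ⊢ p2, (p2⊥ ⊗ (p1 ⅋ p1⊥))
      [Ax]  ⊢ p2, p2⊥
      [⅋]  ⊢ (p1 ⅋ p1⊥)
        [Ax]  ⊢ p1, p1⊥
    [Ax]  ⊢ p2, p2⊥

Result: YES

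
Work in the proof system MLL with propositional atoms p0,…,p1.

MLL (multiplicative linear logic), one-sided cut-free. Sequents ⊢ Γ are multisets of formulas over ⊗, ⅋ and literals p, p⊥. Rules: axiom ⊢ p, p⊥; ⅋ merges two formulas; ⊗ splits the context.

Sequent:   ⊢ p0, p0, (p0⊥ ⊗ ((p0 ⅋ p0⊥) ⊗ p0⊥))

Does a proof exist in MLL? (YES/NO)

Derivation (root first):
[⊗]  ⊢ p0, p0, (p0⊥ ⊗ ((p0 ⅋ p0⊥) ⊗ p0⊥))
  [Ax]  ⊢ p0, p0⊥
  [⊗]  ⊢ p0, ((p0 ⅋ p0⊥) ⊗ p0⊥)
    [⅋]  ⊢ (p0 ⅋ p0⊥)
      [Ax]  ⊢ p0, p0⊥
    [Ax]  ⊢ p0, p0⊥

Result: YES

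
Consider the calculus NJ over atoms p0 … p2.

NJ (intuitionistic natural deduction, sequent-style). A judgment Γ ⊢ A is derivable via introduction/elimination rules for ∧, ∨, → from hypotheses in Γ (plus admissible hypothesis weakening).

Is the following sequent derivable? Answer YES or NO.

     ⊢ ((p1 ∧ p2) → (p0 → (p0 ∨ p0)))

Proof tree:
[→I]  ⊢ ((p1 ∧ p2) → (p0 → (p0 ∨ p0)))
  [Wk] (p1 ∧ p2) ⊢ (p0 → (p0 ∨ p0))
    [→I]  ⊢ (p0 → (p0 ∨ p0))
      [∨I₂] p0 ⊢ (p0 ∨ p0)
        [Ax] p0 ⊢ p0

Result: YES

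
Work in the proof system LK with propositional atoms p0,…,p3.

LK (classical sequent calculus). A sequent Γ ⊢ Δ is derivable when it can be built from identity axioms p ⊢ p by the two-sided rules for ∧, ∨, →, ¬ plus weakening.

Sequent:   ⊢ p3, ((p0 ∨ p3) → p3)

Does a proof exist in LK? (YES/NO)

Search for a countermodel by truth-table:
  v=0000: Γ:[] Δ:[p3=F, ((p0 ∨ p3) → p3)=T] refutes=False
  v=0001: Γ:[] Δ:[p3=T, ((p0 ∨ p3) → p3)=T] refutes=False
  v=0010: Γ:[] Δ:[p3=F, ((p0 ∨ p3) → p3)=T] refutes=False
  v=0011: Γ:[] Δ:[p3=T, ((p0 ∨ p3) → p3)=T] refutes=False
  v=0100: Γ:[] Δ:[p3=F, ((p0 ∨ p3) → p3)=T] refutes=False
  v=0101: Γ:[] Δ:[p3=T, ((p0 ∨ p3) → p3)=T] refutes=False
  v=0110: Γ:[] Δ:[p3=F, ((p0 ∨ p3) → p3)=T] refutes=False
  v=0111: Γ:[] Δ:[p3=T, ((p0 ∨ p3) → p3)=T] refutes=False
  v=1000: Γ:[] Δ:[p3=F, ((p0 ∨ p3) → p3)=F] refutes=True  ← countermodel

Result: NO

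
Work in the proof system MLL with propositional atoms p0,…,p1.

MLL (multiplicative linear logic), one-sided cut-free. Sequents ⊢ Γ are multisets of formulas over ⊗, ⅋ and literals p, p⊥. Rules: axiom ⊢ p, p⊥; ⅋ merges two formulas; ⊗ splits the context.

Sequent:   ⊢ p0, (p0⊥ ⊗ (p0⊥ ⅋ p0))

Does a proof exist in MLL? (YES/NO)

Derivation trace:
[⊗]  ⊢ p0, (p0⊥ ⊗ (p0⊥ ⅋ p0))
  [Ax]  ⊢ p0, p0⊥
  [⅋]  ⊢ (p0⊥ ⅋ p0)
    [Ax]  ⊢ p0, p0⊥

Result: YES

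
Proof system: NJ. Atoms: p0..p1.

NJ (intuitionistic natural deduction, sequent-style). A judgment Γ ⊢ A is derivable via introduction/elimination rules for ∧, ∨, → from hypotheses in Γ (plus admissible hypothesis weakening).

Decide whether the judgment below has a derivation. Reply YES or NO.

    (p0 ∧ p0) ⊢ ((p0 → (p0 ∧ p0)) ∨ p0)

Proof tree:
[∨I₁] (p0 ∧ p0) ⊢ ((p0 → (p0 ∧ p0)) ∨ p0)
  [Wk] (p0 ∧ p0) ⊢ (p0 → (p0 ∧ p0))
    [→I]  ⊢ (p0 → (p0 ∧ p0))
      [∧I] p0 ⊢ (p0 ∧ p0)
        [Ax] p0 ⊢ p0
        [Ax] p0 ⊢ p0

Result: YES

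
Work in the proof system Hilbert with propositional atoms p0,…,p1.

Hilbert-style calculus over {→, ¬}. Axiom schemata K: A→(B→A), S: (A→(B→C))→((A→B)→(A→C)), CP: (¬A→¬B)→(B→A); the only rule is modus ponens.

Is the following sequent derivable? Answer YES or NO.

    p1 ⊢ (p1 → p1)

Derivation (root first):
[MP] p1 ⊢ (p1 → p1)
  [K]  ⊢ (p1 → (p1 → p1))
  [MP] p1 ⊢ p1
    [MP] p1 ⊢ (p1 → p1)
      [K]  ⊢ (p1 → (p1 → p1))
      [Hyp] p1 ⊢ p1
    [Hyp] p1 ⊢ p1

Result: YES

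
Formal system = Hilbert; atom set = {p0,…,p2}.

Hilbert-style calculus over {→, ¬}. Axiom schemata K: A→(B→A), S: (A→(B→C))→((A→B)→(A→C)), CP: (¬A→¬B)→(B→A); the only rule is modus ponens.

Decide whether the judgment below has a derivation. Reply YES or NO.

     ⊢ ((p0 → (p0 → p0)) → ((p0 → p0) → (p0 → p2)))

Truth-table refutation:
  v=000: Γ:[] Δ:[((p0 → (p0 → p0)) → ((p0 → p0) → (p0 → p2)))=T] refutes=False
  v=001: Γ:[] Δ:[((p0 → (p0 → p0)) → ((p0 → p0) → (p0 → p2)))=T] refutes=False
  v=010: Γ:[] Δ:[((p0 → (p0 → p0)) → ((p0 → p0) → (p0 → p2)))=T] refutes=False
  v=011: Γ:[] Δ:[((p0 → (p0 → p0)) → ((p0 → p0) → (p0 → p2)))=T] refutes=False
  v=100: Γ:[] Δ:[((p0 → (p0 → p0)) → ((p0 → p0) → (p0 → p2)))=F] refutes=True  ← countermodel

Result: NO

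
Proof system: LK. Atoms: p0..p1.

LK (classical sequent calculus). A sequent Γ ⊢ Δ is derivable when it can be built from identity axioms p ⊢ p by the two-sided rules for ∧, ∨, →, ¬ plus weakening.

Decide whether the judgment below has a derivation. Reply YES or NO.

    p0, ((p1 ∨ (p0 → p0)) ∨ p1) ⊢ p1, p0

Derivation (root first):
[∨L] p0, ((p1 ∨ (p0 → p0)) ∨ p1) ⊢ p1, p0
  [∨L] p0, (p1 ∨ (p0 → p0)) ⊢ p1, p0
    [Ax] p1 ⊢ p1
    [→L] p0, (p0 → p0) ⊢ p0
      [Ax] p0 ⊢ p0
      [Ax] p0 ⊢ p0
  [Ax] p1 ⊢ p1

Result: YES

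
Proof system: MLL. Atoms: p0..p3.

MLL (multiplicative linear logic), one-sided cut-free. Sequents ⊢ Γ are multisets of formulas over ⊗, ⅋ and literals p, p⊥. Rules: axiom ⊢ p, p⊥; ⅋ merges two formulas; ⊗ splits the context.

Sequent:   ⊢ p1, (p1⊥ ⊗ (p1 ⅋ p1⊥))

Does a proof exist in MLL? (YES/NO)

Derivation (root first):
[⊗]  ⊢ p1, (p1⊥ ⊗ (p1 ⅋ p1⊥))
  [Ax]  ⊢ p1, p1⊥
  [⅋]  ⊢ (p1 ⅋ p1⊥)
    [Ax]  ⊢ p1, p1⊥

Result: YES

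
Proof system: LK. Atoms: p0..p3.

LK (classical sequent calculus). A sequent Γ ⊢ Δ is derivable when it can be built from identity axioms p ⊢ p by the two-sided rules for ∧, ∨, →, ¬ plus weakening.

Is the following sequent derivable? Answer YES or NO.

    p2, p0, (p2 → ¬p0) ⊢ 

Derivation (root first):
[→L] p2, p0, (p2 → ¬p0) ⊢ 
  [Ax] p2 ⊢ p2
  [¬L] p0, ¬p0 ⊢ 
    [Ax] p0 ⊢ p0

Result: YES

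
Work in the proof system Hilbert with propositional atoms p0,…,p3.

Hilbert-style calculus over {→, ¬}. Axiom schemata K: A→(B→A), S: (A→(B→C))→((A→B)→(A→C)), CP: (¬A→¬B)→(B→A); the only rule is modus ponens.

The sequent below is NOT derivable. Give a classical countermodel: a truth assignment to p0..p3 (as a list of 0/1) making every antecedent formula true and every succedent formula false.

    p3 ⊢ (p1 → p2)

Enumerate valuations to refute Γ ⊢ Δ:
  v=0000: Γ:[p3=F] Δ:[(p1 → p2)=T] refutes=False
  v=0001: Γ:[p3=T] Δ:[(p1 → p2)=T] refutes=False
  v=0010: Γ:[p3=F] Δ:[(p1 → p2)=T] refutes=False
  v=0011: Γ:[p3=T] Δ:[(p1 → p2)=T] refutes=False
  v=0100: Γ:[p3=F] Δ:[(p1 → p2)=F] refutes=False
  v=0101: Γ:[p3=T] Δ:[(p1 → p2)=F] refutes=True  ← countermodel

Result: [0, 1, 0, 1]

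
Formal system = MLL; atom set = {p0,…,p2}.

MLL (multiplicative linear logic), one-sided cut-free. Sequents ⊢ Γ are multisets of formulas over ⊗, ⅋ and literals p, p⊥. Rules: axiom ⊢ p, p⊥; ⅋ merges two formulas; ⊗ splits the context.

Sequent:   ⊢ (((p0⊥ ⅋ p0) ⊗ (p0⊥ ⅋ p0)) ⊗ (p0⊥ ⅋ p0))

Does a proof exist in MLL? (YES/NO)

Derivation (root first):
[⊗]  ⊢ (((p0⊥ ⅋ p0) ⊗ (p0⊥ ⅋ p0)) ⊗ (p0⊥ ⅋ p0))
  [⊗]  ⊢ ((p0⊥ ⅋ p0) ⊗ (p0⊥ ⅋ p0))
    [⅋]  ⊢ (p0⊥ ⅋ p0)
      [Ax]  ⊢ p0, p0⊥
    [⅋]  ⊢ (p0⊥ ⅋ p0)
      [Ax]  ⊢ p0, p0⊥
  [⅋]  ⊢ (p0⊥ ⅋ p0)
    [Ax]  ⊢ p0, p0⊥

Result: YES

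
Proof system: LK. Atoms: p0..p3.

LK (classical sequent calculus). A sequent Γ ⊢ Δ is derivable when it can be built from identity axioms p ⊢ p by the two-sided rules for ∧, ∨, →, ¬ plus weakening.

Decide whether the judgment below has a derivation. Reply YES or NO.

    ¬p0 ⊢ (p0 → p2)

Derivation trace:
[→R] ¬p0 ⊢ (p0 → p2)
  [WR] p0, ¬p0 ⊢ p2
    [¬L] p0, ¬p0 ⊢ 
      [Ax] p0 ⊢ p0

Result: YES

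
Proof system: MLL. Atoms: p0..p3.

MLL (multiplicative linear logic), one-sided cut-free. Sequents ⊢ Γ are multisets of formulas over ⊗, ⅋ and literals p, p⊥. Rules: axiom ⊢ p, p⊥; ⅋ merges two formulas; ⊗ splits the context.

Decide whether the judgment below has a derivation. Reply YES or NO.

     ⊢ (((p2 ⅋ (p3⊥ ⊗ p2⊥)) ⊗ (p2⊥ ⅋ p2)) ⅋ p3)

Derivation trace:
[⅋]  ⊢ (((p2 ⅋ (p3⊥ ⊗ p2⊥)) ⊗ (p2⊥ ⅋ p2)) ⅋ p3)
  [⊗]  ⊢ p3, ((p2 ⅋ (p3⊥ ⊗ p2⊥)) ⊗ (p2⊥ ⅋ p2))
    [⅋]  ⊢ p3, (p2 ⅋ (p3⊥ ⊗ p2⊥))
      [⊗]  ⊢ p3, p2, (p3⊥ ⊗ p2⊥)
        [Ax]  ⊢ p3, p3⊥
        [Ax]  ⊢ p2, p2⊥
    [⅋]  ⊢ (p2⊥ ⅋ p2)
      [Ax]  ⊢ p2, p2⊥

Result: YES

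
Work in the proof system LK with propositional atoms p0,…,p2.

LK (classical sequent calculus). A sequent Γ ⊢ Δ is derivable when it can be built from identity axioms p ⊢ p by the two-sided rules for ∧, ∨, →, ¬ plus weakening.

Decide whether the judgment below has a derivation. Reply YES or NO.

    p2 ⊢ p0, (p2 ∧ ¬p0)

Derivation trace:
[∧R] p2 ⊢ p0, (p2 ∧ ¬p0)
  [Ax] p2 ⊢ p2
  [¬R]  ⊢ p0, ¬p0
    [Ax] p0 ⊢ p0

Result: YES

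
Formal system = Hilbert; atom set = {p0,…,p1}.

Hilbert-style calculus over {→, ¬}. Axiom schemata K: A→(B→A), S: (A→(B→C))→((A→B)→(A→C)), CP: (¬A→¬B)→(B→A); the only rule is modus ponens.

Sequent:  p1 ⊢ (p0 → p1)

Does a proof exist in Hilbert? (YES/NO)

Derivation trace:
[MP] p1 ⊢ (p0 → p1)
  [K]  ⊢ (p1 → (p0 → p1))
  [MP] p1 ⊢ p1
    [MP] p1 ⊢ (p1 → p1)
      [K]  ⊢ (p1 → (p1 → p1))
      [Hyp] p1 ⊢ p1
    [Hyp] p1 ⊢ p1

Result: YES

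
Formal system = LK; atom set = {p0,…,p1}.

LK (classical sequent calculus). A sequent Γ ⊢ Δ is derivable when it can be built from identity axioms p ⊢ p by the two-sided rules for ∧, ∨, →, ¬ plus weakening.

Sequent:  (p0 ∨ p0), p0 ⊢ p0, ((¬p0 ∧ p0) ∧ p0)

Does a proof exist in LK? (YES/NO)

Proof tree:
[∧R] (p0 ∨ p0), p0 ⊢ p0, ((¬p0 ∧ p0) ∧ p0)
  [∧R] p0 ⊢ p0, (¬p0 ∧ p0)
    [¬R]  ⊢ p0, ¬p0
      [Ax] p0 ⊢ p0
    [Ax] p0 ⊢ p0
  [∨L] (p0 ∨ p0) ⊢ p0
    [Ax] p0 ⊢ p0
    [Ax] p0 ⊢ p0

Result: YES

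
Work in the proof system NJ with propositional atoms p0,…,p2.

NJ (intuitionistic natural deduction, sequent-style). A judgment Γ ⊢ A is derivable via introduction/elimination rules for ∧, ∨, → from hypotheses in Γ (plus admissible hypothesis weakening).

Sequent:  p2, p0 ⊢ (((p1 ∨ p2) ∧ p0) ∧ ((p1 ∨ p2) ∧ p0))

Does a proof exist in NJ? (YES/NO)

Proof tree:
[∧I] p2, p0 ⊢ (((p1 ∨ p2) ∧ p0) ∧ ((p1 ∨ p2) ∧ p0))
  [∧I] p2, p0 ⊢ ((p1 ∨ p2) ∧ p0)
    [∨I₂] p2 ⊢ (p1 ∨ p2)
      [Ax] p2 ⊢ p2
    [Ax] p0 ⊢ p0
  [∧I] p2, p0 ⊢ ((p1 ∨ p2) ∧ p0)
    [∨I₂] p2 ⊢ (p1 ∨ p2)
      [Ax] p2 ⊢ p2
    [Ax] p0 ⊢ p0

Result: YES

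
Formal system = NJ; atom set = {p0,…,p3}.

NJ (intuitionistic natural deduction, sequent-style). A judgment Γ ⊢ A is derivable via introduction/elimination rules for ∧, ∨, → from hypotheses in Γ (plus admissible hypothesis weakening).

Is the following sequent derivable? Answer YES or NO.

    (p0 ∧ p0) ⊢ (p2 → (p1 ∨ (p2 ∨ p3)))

Derivation (root first):
[Wk] (p0 ∧ p0) ⊢ (p2 → (p1 ∨ (p2 ∨ p3)))
  [→I]  ⊢ (p2 → (p1 ∨ (p2 ∨ p3)))
    [∨I₂] p2 ⊢ (p1 ∨ (p2 ∨ p3))
      [∨I₁] p2 ⊢ (p2 ∨ p3)
        [Ax] p2 ⊢ p2

Result: YES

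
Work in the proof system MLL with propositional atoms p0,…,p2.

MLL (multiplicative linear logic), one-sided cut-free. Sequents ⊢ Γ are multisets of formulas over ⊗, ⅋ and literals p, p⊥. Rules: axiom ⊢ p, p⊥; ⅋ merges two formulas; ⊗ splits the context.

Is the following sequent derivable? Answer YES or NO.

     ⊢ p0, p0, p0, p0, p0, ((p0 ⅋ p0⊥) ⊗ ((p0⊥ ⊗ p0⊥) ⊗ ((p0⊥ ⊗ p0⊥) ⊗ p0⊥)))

Derivation trace:
[⊗]  ⊢ p0, p0, p0, p0, p0, ((p0 ⅋ p0⊥) ⊗ ((p0⊥ ⊗ p0⊥) ⊗ ((p0⊥ ⊗ p0⊥) ⊗ p0⊥)))
  [⅋]  ⊢ (p0 ⅋ p0⊥)
    [Ax]  ⊢ p0, p0⊥
  [⊗]  ⊢ p0, p0, p0, p0, p0, ((p0⊥ ⊗ p0⊥) ⊗ ((p0⊥ ⊗ p0⊥) ⊗ p0⊥))
    [⊗]  ⊢ p0, p0, (p0⊥ ⊗ p0⊥)
      [Ax]  ⊢ p0, p0⊥
      [Ax]  ⊢ p0, p0⊥
    [⊗]  ⊢ p0, p0, p0, ((p0⊥ ⊗ p0⊥) ⊗ p0⊥)
      [⊗]  ⊢ p0, p0, (p0⊥ ⊗ p0⊥)
        [Ax]  ⊢ p0, p0⊥
        [Ax]  ⊢ p0, p0⊥
      [Ax]  ⊢ p0, p0⊥

Result: YES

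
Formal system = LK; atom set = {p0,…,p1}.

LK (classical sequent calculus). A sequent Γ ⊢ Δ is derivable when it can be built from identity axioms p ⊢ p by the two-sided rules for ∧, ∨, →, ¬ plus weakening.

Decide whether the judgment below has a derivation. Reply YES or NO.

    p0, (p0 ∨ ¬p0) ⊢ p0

Derivation (root first):
[∨L] p0, (p0 ∨ ¬p0) ⊢ p0
  [Ax] p0 ⊢ p0
  [¬L] p0, ¬p0 ⊢ 
    [Ax] p0 ⊢ p0

Result: YES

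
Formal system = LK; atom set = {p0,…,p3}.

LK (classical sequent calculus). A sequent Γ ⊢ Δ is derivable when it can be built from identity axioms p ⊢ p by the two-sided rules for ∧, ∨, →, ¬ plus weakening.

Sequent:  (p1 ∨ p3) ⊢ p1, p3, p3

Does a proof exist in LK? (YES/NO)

Derivation trace:
[WR] (p1 ∨ p3) ⊢ p1, p3, p3
  [∨L] (p1 ∨ p3) ⊢ p1, p3
    [Ax] p1 ⊢ p1
    [Ax] p3 ⊢ p3

Result: YES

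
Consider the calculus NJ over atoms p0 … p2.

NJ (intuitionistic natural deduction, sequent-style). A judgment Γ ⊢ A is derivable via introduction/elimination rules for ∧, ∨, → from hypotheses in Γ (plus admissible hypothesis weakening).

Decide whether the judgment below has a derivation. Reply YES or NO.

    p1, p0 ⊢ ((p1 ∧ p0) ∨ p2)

Derivation trace:
[∨I₁] p1, p0 ⊢ ((p1 ∧ p0) ∨ p2)
  [∧I] p1, p0 ⊢ (p1 ∧ p0)
    [Ax] p1 ⊢ p1
    [Ax] p0 ⊢ p0

Result: YES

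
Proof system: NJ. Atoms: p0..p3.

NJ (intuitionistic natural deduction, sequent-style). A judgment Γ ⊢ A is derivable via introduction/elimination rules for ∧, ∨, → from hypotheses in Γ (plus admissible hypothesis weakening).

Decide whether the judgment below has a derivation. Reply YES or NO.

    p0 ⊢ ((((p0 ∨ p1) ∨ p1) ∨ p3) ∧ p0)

Proof tree:
[∧I] p0 ⊢ ((((p0 ∨ p1) ∨ p1) ∨ p3) ∧ p0)
  [∨I₁] p0 ⊢ (((p0 ∨ p1) ∨ p1) ∨ p3)
    [∨I₁] p0 ⊢ ((p0 ∨ p1) ∨ p1)
      [∨I₁] p0 ⊢ (p0 ∨ p1)
        [Ax] p0 ⊢ p0
  [Ax] p0 ⊢ p0

Result: YES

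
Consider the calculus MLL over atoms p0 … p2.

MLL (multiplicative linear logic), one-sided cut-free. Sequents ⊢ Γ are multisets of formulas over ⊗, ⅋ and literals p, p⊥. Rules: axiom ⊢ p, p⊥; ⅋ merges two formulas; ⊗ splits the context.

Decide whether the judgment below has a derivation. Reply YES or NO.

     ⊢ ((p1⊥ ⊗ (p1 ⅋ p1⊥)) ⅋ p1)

Proof tree:
[⅋]  ⊢ ((p1⊥ ⊗ (p1 ⅋ p1⊥)) ⅋ p1)
  [⊗]  ⊢ p1, (p1⊥ ⊗ (p1 ⅋ p1⊥))
    [Ax]  ⊢ p1, p1⊥
    [⅋]  ⊢ (p1 ⅋ p1⊥)
      [Ax]  ⊢ p1, p1⊥

Result: YES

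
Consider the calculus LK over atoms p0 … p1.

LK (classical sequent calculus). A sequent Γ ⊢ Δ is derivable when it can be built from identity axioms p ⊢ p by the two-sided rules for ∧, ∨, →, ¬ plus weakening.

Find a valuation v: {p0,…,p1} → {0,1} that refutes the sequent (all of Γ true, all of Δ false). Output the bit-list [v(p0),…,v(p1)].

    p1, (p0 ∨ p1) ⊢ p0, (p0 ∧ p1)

Truth-table refutation:
  v=00: Γ:[p1=F, (p0 ∨ p1)=F] Δ:[p0=F, (p0 ∧ p1)=F] refutes=False
  v=01: Γ:[p1=T, (p0 ∨ p1)=T] Δ:[p0=F, (p0 ∧ p1)=F] refutes=True  ← countermodel

Result: [0, 1]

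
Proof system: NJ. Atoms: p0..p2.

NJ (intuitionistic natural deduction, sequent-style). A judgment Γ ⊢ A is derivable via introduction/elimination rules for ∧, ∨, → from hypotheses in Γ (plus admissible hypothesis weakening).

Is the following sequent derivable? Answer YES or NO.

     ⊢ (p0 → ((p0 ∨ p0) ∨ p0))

Derivation (root first):
[→I]  ⊢ (p0 → ((p0 ∨ p0) ∨ p0))
  [∨I₁] p0 ⊢ ((p0 ∨ p0) ∨ p0)
    [∨I₁] p0 ⊢ (p0 ∨ p0)
      [Ax] p0 ⊢ p0

Result: YES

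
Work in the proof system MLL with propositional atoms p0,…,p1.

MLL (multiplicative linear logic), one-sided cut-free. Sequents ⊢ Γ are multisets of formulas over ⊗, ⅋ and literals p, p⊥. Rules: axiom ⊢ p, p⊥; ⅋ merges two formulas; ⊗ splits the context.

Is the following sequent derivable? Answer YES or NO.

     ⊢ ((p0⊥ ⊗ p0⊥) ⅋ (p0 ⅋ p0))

Proof tree:
[⅋]  ⊢ ((p0⊥ ⊗ p0⊥) ⅋ (p0 ⅋ p0))
  [⅋]  ⊢ (p0⊥ ⊗ p0⊥), (p0 ⅋ p0)
    [⊗]  ⊢ p0, p0, (p0⊥ ⊗ p0⊥)
      [Ax]  ⊢ p0, p0⊥
      [Ax]  ⊢ p0, p0⊥

Result: YES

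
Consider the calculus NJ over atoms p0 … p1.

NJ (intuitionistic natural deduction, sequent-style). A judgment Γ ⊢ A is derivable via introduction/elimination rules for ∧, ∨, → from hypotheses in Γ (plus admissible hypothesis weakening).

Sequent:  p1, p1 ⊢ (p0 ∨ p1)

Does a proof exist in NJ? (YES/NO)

Derivation trace:
[∨I₂] p1, p1 ⊢ (p0 ∨ p1)
  [Wk] p1, p1 ⊢ p1
    [Ax] p1 ⊢ p1

Result: YES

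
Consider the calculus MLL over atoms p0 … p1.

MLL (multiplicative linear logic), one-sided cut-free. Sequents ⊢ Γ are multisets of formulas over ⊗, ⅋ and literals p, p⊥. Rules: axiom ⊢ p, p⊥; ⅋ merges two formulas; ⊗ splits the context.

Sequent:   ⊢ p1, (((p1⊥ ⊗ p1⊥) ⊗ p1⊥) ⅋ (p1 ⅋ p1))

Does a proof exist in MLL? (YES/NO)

Derivation trace:
[⅋]  ⊢ p1, (((p1⊥ ⊗ p1⊥) ⊗ p1⊥) ⅋ (p1 ⅋ p1))
  [⅋]  ⊢ p1, ((p1⊥ ⊗ p1⊥) ⊗ p1⊥), (p1 ⅋ p1)
    [⊗]  ⊢ p1, p1, p1, ((p1⊥ ⊗ p1⊥) ⊗ p1⊥)
      [⊗]  ⊢ p1, p1, (p1⊥ ⊗ p1⊥)
        [Ax]  ⊢ p1, p1⊥
        [Ax]  ⊢ p1, p1⊥
      [Ax]  ⊢ p1, p1⊥

Result: YES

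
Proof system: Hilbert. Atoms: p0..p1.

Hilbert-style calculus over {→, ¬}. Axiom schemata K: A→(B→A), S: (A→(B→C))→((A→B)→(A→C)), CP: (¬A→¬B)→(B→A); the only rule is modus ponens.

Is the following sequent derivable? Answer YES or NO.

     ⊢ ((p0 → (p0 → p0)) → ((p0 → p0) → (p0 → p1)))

Search for a countermodel by truth-table:
  v=00: Γ:[] Δ:[((p0 → (p0 → p0)) → ((p0 → p0) → (p0 → p1)))=T] refutes=False
  v=01: Γ:[] Δ:[((p0 → (p0 → p0)) → ((p0 → p0) → (p0 → p1)))=T] refutes=False
  v=10: Γ:[] Δ:[((p0 → (p0 → p0)) → ((p0 → p0) → (p0 → p1)))=F] refutes=True  ← countermodel

Result: NO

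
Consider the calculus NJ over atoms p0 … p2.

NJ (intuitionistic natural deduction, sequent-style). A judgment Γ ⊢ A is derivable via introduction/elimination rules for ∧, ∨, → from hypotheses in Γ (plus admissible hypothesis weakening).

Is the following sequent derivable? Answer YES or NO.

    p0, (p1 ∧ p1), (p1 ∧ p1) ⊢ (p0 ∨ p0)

Derivation (root first):
[∨I₂] p0, (p1 ∧ p1), (p1 ∧ p1) ⊢ (p0 ∨ p0)
  [Wk] p0, (p1 ∧ p1), (p1 ∧ p1) ⊢ p0
    [Wk] p0, (p1 ∧ p1) ⊢ p0
      [Ax] p0 ⊢ p0

Result: YES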